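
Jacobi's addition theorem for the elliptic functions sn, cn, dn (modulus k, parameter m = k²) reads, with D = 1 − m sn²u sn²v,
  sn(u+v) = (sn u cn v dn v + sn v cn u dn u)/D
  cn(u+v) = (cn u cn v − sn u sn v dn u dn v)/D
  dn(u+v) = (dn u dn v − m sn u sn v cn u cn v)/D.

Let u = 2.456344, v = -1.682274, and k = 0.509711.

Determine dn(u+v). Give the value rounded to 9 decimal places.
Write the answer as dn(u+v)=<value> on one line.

dn(u+v)=0.936826514

sn u = 0.7814847132980976, cn u = -0.6239243887534692, dn u = 0.9172415886029989
sn v = -0.9999711624450261, cn v = 0.007594358323338074, dn v = 0.8603543924234887
m = k² = 0.259805303521
D = 1 − m·sn²u·sn²v = 0.8413412829177442
dn(u+v) = (dn u·dn v − m·sn u·sn v·cn u·cn v)/D = 0.7881908209185119/0.8413412829177442 = 0.9368265137128322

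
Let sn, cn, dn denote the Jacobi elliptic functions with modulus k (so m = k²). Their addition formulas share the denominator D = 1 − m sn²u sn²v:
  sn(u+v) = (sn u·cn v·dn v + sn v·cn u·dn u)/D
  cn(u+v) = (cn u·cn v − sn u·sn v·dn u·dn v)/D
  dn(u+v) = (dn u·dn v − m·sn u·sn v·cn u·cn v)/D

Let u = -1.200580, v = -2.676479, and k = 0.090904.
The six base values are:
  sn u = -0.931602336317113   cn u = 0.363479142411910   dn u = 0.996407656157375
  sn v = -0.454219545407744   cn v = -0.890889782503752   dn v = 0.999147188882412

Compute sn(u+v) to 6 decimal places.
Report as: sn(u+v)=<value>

m = k² = 0.008263537216
D = 1 − m·sn²u·sn²v = 0.9985203508057933
sn(u+v) = (sn u·cn v·dn v + sn v·cn u·dn u)/D = 0.6647409706610701/0.9985203508057933 = 0.6657260116177227

sn(u+v)=0.665726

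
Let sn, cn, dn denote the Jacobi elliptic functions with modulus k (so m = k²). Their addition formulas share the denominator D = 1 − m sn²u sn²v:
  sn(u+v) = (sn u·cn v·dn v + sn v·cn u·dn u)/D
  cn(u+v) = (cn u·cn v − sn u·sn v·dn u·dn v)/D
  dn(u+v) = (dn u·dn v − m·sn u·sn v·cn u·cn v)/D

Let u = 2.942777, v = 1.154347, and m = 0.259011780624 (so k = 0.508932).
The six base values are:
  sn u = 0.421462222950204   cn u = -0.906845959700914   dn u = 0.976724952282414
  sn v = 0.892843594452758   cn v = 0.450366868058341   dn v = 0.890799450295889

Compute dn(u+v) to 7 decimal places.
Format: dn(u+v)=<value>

m = k² = 0.259011780624
D = 1 − m·sn²u·sn²v = 0.9633235241406421
dn(u+v) = (dn u·dn v − m·sn u·sn v·cn u·cn v)/D = 0.9098725066152593/0.9633235241406421 = 0.9445139496898872

dn(u+v)=0.9445139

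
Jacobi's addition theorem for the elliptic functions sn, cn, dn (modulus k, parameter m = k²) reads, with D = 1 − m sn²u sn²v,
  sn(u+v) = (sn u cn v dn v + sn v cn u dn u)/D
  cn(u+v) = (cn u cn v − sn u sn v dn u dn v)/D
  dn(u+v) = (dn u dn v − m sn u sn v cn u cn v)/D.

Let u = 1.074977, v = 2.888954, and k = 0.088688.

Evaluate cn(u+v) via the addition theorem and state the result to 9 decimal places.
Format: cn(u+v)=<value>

sn u = 0.8789643408466375, cn u = 0.4768874998571844, dn u = 0.99695698898706
sn v = 0.2559412913479467, cn v = -0.9666923271564461, dn v = 0.9997423462943937
m = k² = 0.007865561344
D = 1 − m·sn²u·sn²v = 0.999601935957782
cn(u+v) = (cn u·cn v − sn u·sn v·dn u·dn v)/D = -0.6852244035316108/0.999601935957782 = -0.6854972753479652

cn(u+v)=-0.685497275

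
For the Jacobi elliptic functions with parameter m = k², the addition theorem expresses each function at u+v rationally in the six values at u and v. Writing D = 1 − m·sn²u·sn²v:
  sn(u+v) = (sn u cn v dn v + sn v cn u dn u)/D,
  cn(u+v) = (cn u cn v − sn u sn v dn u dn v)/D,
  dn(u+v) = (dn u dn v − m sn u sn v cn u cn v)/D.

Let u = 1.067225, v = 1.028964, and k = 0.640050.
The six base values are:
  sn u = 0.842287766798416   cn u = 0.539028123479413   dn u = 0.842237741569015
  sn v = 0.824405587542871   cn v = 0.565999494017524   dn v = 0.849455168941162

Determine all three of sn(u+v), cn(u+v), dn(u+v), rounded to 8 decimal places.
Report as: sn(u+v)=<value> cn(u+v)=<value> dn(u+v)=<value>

m = k² = 0.4096640025
D = 1 − m·sn²u·sn²v = 0.8024711008607851
sn(u+v) = (sn u·cn v·dn v + sn v·cn u·dn u)/D = 0.7792362946294559/0.8024711008607851 = 0.9710459277519078
cn(u+v) = (cn u·cn v − sn u·sn v·dn u·dn v)/D = -0.1917046291795693/0.8024711008607851 = -0.2388928759851088
dn(u+v) = (dn u·dn v − m·sn u·sn v·cn u·cn v)/D = 0.6286558003510704/0.8024711008607851 = 0.78339992515211

sn(u+v)=0.97104593 cn(u+v)=-0.23889288 dn(u+v)=0.78339993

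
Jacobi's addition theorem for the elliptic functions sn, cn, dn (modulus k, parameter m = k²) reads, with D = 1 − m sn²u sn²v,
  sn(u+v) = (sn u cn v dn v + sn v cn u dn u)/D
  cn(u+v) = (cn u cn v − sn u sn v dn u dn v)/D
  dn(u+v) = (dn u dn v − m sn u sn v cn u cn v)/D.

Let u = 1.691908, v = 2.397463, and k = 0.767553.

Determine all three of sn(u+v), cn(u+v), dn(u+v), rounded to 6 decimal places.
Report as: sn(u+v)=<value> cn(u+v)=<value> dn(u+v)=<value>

sn(u+v)=-0.210830 cn(u+v)=-0.977523 dn(u+v)=0.986820

sn u = 0.9874371299057388, cn u = 0.1580123871204947, dn u = 0.6523587430254913
sn v = 0.9551760679723302, cn v = -0.2960383069349613, dn v = 0.6800688450373782
m = k² = 0.589137607809
D = 1 − m·sn²u·sn²v = 0.4759140469713455
sn(u+v) = (sn u·cn v·dn v + sn v·cn u·dn u)/D = -0.1003369145397495/0.4759140469713455 = -0.2108299075815904
cn(u+v) = (cn u·cn v − sn u·sn v·dn u·dn v)/D = -0.4652168136313293/0.4759140469713455 = -0.977522761918687
dn(u+v) = (dn u·dn v − m·sn u·sn v·cn u·cn v)/D = 0.4696413944144174/0.4759140469713455 = 0.9868197784939394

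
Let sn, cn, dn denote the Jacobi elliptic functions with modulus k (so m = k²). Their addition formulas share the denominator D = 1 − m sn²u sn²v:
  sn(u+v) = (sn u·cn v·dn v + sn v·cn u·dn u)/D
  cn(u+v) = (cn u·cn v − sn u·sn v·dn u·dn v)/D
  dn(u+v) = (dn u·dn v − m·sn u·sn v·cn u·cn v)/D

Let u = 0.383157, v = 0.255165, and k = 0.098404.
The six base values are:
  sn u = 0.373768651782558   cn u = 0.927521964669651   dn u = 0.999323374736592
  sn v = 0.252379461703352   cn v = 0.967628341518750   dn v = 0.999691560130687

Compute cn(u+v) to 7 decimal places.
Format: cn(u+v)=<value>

m = k² = 0.009683347216
D = 1 − m·sn²u·sn²v = 0.9999138333374229
cn(u+v) = (cn u·cn v − sn u·sn v·dn u·dn v)/D = 0.8032579122724565/0.9999138333374229 = 0.8033271322904036

cn(u+v)=0.8033271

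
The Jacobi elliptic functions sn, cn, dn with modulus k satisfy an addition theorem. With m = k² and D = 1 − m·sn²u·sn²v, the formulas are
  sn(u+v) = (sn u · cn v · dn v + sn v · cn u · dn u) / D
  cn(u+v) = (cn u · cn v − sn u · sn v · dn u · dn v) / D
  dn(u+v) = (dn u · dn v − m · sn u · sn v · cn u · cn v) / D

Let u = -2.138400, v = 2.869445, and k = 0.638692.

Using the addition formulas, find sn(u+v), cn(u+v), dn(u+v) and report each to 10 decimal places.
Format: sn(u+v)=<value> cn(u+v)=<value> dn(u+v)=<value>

sn(u+v)=0.6498093675 cn(u+v)=0.7600972214 dn(u+v)=0.9098086185

sn u = -0.9622237864067293, cn u = -0.2722597746144242, dn u = 0.7888664715362817
sn v = 0.6256311184357807, cn v = -0.7801190317155416, dn v = 0.9166958907008413
m = k² = 0.407927470864
D = 1 − m·sn²u·sn²v = 0.8521668557144129
sn(u+v) = (sn u·cn v·dn v + sn v·cn u·dn u)/D = 0.5537460055127298/0.8521668557144129 = 0.6498093674958733
cn(u+v) = (cn u·cn v − sn u·sn v·dn u·dn v)/D = 0.647729659161046/0.8521668557144129 = 0.7600972213569874
dn(u+v) = (dn u·dn v − m·sn u·sn v·cn u·cn v)/D = 0.7753087497030481/0.8521668557144129 = 0.909808618469524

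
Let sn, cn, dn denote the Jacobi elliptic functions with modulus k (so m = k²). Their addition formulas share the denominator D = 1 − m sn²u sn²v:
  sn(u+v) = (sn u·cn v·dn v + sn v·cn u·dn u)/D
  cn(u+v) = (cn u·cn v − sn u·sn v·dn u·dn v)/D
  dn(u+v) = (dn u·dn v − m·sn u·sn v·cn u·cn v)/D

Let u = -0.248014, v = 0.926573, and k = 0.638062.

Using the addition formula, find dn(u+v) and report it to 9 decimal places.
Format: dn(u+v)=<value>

dn(u+v)=0.920443592

sn u = -0.2444890581062216, cn u = 0.9696520512360775, dn u = 0.9877571850675606
sn v = 0.7716508167941372, cn v = 0.6360463952739147, dn v = 0.8703910518745687
m = k² = 0.407123115844
D = 1 − m·sn²u·sn²v = 0.9855094037147726
dn(u+v) = (dn u·dn v − m·sn u·sn v·cn u·cn v)/D = 0.9071058159958227/0.9855094037147726 = 0.9204435924980362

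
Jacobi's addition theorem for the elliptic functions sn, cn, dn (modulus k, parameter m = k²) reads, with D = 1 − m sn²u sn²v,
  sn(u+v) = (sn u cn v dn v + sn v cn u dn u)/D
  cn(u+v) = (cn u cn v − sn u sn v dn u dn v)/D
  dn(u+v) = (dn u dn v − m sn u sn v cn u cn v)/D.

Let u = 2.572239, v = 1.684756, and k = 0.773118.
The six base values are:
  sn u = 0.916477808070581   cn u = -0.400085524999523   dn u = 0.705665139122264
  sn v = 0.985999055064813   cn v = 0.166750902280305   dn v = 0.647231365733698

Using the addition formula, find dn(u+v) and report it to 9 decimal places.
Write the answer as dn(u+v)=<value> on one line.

dn(u+v)=0.962571784

m = k² = 0.597711441924
D = 1 − m·sn²u·sn²v = 0.5119228527978548
dn(u+v) = (dn u·dn v − m·sn u·sn v·cn u·cn v)/D = 0.4927624938325884/0.5119228527978548 = 0.962571784282441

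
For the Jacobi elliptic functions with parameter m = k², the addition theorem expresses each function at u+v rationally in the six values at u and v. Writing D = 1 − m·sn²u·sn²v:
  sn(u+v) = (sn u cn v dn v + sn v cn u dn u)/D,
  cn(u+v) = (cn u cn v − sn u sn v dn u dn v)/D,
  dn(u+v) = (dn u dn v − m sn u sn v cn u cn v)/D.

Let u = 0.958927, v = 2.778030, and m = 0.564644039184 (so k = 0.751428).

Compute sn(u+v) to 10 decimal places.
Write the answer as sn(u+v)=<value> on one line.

sn(u+v)=0.0890518668

sn u = 0.7774099836693576, cn u = 0.6289942108566733, dn u = 0.8116330334484231
sn v = 0.8202676720846634, cn v = -0.571979847663191, dn v = 0.7874550392902996
m = k² = 0.564644039184
D = 1 − m·sn²u·sn²v = 0.7703924489632797
sn(u+v) = (sn u·cn v·dn v + sn v·cn u·dn u)/D = 0.06860488571306185/0.7703924489632797 = 0.08905186675360556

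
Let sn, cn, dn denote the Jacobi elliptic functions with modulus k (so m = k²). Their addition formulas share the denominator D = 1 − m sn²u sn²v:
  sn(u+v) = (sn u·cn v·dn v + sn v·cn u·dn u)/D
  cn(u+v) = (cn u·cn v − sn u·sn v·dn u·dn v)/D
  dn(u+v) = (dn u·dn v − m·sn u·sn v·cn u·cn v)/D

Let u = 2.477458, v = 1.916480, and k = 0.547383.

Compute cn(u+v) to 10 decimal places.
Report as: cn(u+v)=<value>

sn u = 0.7921597066994224, cn u = -0.6103138529329685, dn u = 0.9010983535353018
sn v = 0.9855723789574486, cn v = -0.1692545001946927, dn v = 0.841994848324752
m = k² = 0.299628148689
D = 1 − m·sn²u·sn²v = 0.8173645181632082
cn(u+v) = (cn u·cn v − sn u·sn v·dn u·dn v)/D = -0.4890577846844013/0.8173645181632082 = -0.5983349825160237

cn(u+v)=-0.5983349825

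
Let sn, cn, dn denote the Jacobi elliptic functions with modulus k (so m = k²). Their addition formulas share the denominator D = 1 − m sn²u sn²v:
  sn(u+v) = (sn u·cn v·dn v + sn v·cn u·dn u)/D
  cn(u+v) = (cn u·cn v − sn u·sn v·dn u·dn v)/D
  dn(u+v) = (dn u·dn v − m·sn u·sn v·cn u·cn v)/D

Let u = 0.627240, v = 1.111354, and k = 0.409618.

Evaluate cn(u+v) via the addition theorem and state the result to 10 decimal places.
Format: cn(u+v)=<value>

sn u = 0.5817483640611832, cn u = 0.813368822190854, dn u = 0.9711929174723086
sn v = 0.8826389229260667, cn v = 0.4700516266708509, dn v = 0.9323547418147341
m = k² = 0.167786905924
D = 1 − m·sn²u·sn²v = 0.9557620944265577
cn(u+v) = (cn u·cn v − sn u·sn v·dn u·dn v)/D = -0.08262325354223203/0.9557620944265577 = -0.08644751034179137

cn(u+v)=-0.0864475103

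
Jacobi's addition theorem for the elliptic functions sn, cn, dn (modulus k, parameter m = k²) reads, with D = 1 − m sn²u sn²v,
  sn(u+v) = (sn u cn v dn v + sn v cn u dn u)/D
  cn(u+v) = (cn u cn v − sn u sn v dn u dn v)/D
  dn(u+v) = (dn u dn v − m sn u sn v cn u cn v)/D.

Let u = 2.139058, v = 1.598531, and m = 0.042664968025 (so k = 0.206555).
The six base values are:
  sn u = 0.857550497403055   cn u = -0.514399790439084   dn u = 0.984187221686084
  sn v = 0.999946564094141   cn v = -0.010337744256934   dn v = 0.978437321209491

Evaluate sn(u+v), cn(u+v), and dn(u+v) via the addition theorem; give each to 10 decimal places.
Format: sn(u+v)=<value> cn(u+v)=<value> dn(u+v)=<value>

sn(u+v)=-0.5315897478 cn(u+v)=-0.8470019717 dn(u+v)=0.9939534227

m = k² = 0.042664968025
D = 1 − m·sn²u·sn²v = 0.9686278403984666
sn(u+v) = (sn u·cn v·dn v + sn v·cn u·dn u)/D = -0.5149126294340926/0.9686278403984666 = -0.531589747846058
cn(u+v) = (cn u·cn v − sn u·sn v·dn u·dn v)/D = -0.8204296906160004/0.9686278403984666 = -0.8470019716535283
dn(u+v) = (dn u·dn v − m·sn u·sn v·cn u·cn v)/D = 0.9627709572983345/0.9686278403984666 = 0.9939534227121505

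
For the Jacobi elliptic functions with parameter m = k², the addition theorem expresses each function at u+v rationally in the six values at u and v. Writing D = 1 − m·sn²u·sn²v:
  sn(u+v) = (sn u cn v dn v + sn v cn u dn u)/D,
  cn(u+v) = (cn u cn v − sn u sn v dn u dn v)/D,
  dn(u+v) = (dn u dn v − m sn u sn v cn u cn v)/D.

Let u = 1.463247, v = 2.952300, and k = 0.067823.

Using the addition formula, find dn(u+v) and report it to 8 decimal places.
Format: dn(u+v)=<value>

sn u = 0.9940534508602605, cn u = 0.1088932359368919, dn u = 0.997724704404058
sn v = 0.1917151031605547, cn v = -0.9814506198582473, dn v = 0.9999154614082444
m = k² = 0.004599959329
D = 1 − m·sn²u·sn²v = 0.9998329347512642
dn(u+v) = (dn u·dn v − m·sn u·sn v·cn u·cn v)/D = 0.9977340473374675/0.9998329347512642 = 0.997900761876464

dn(u+v)=0.99790076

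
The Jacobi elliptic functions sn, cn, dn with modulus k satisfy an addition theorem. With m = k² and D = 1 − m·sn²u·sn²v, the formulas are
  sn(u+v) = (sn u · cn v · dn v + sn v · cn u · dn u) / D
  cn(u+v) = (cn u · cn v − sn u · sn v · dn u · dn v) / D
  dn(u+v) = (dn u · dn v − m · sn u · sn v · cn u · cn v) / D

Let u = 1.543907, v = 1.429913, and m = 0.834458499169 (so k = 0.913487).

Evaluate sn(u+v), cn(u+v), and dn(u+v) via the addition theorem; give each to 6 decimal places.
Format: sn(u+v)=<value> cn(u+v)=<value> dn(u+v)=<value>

sn u = 0.9378552506934107, cn u = 0.3470266974553972, dn u = 0.5157841367545983
sn v = 0.9151003864962548, cn v = 0.4032260936923664, dn v = 0.5488325596355125
m = k² = 0.834458499169
D = 1 − m·sn²u·sn²v = 0.3853698668380944
sn(u+v) = (sn u·cn v·dn v + sn v·cn u·dn u)/D = 0.3713453620736115/0.3853698668380944 = 0.9636076767507745
cn(u+v) = (cn u·cn v − sn u·sn v·dn u·dn v)/D = -0.1030172623069988/0.3853698668380944 = -0.2673204917453483
dn(u+v) = (dn u·dn v − m·sn u·sn v·cn u·cn v)/D = 0.1828668784581115/0.3853698668380944 = 0.4745230340880269

sn(u+v)=0.963608 cn(u+v)=-0.267320 dn(u+v)=0.474523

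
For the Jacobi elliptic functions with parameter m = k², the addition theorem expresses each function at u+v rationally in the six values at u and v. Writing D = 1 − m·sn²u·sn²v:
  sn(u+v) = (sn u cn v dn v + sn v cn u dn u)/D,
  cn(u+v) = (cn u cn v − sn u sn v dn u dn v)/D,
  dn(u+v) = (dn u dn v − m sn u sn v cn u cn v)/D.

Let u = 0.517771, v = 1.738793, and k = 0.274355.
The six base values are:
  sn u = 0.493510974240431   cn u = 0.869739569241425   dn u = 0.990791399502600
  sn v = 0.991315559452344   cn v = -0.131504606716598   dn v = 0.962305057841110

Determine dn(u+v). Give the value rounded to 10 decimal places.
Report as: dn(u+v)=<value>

dn(u+v)=0.9752243753

m = k² = 0.075270666025
D = 1 − m·sn²u·sn²v = 0.9819846280297331
dn(u+v) = (dn u·dn v − m·sn u·sn v·cn u·cn v)/D = 0.9576553454448036/0.9819846280297331 = 0.9752243753206767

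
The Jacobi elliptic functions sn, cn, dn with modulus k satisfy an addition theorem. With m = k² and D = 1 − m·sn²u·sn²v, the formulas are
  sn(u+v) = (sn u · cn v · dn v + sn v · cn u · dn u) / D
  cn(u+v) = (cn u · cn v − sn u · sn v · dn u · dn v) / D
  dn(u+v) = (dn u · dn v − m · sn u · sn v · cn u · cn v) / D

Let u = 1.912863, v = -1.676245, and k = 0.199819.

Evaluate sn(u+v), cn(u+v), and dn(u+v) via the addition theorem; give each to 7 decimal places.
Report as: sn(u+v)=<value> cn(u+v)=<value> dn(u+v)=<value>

sn(u+v)=0.2343315 cn(u+v)=0.9721568 dn(u+v)=0.9989032

sn u = 0.9493387533395495, cn u = -0.3142545646569195, dn u = 0.9818428885525512
sn v = -0.9961648316951055, cn v = -0.08749644617847087, dn v = 0.9799887950104769
m = k² = 0.039927632761
D = 1 − m·sn²u·sn²v = 0.9642909420734193
sn(u+v) = (sn u·cn v·dn v + sn v·cn u·dn u)/D = 0.2259637125905512/0.9642909420734193 = 0.2343314685759505
cn(u+v) = (cn u·cn v − sn u·sn v·dn u·dn v)/D = 0.9374419563669728/0.9642909420734193 = 0.9721567583651509
dn(u+v) = (dn u·dn v − m·sn u·sn v·cn u·cn v)/D = 0.9632332697902247/0.9642909420734193 = 0.9989031606156951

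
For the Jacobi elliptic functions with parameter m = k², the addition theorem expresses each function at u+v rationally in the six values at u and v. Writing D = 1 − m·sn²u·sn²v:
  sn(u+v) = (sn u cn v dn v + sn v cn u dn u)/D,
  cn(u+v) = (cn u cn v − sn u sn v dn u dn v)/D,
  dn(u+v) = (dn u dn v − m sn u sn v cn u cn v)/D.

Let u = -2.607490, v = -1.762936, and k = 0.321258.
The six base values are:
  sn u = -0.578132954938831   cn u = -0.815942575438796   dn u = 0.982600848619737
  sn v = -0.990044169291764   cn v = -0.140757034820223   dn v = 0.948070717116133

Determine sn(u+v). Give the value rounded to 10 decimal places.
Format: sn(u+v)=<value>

m = k² = 0.103206702564
D = 1 − m·sn²u·sn²v = 0.9661878727124405
sn(u+v) = (sn u·cn v·dn v + sn v·cn u·dn u)/D = 0.8709142895082751/0.9661878727124405 = 0.9013922800162065

sn(u+v)=0.9013922800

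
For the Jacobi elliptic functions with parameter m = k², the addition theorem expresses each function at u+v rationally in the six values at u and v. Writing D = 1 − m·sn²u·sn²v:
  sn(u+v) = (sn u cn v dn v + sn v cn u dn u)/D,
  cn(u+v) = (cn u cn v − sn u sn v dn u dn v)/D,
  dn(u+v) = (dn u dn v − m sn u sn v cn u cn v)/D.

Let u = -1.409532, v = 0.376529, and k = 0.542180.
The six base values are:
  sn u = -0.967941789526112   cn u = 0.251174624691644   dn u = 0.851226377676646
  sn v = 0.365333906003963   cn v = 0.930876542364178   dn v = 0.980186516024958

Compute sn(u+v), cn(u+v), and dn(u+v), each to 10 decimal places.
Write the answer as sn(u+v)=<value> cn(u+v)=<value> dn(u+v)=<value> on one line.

sn(u+v)=-0.8357940008 cn(u+v)=0.5490431569 dn(u+v)=0.8914338788

m = k² = 0.2939591524
D = 1 − m·sn²u·sn²v = 0.9632408527870725
sn(u+v) = (sn u·cn v·dn v + sn v·cn u·dn u)/D = -0.8050709261251686/0.9632408527870725 = -0.8357940008417938
cn(u+v) = (cn u·cn v − sn u·sn v·dn u·dn v)/D = 0.5288607986851832/0.9632408527870725 = 0.5490431569165284
dn(u+v) = (dn u·dn v − m·sn u·sn v·cn u·cn v)/D = 0.8586655296199645/0.9632408527870725 = 0.8914338788014168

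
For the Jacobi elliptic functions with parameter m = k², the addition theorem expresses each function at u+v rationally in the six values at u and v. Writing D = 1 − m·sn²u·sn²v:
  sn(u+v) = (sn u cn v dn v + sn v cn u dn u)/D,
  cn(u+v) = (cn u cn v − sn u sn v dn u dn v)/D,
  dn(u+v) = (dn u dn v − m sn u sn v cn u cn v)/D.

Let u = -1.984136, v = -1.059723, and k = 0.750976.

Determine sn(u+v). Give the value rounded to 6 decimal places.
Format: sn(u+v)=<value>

sn u = -0.9988780803867224, cn u = -0.04735589216704253, dn u = 0.6612864615597886
sn v = -0.8254898132652727, cn v = 0.5644170162169681, dn v = 0.7846626198236678
m = k² = 0.563964952576
D = 1 − m·sn²u·sn²v = 0.6165572608989425
sn(u+v) = (sn u·cn v·dn v + sn v·cn u·dn u)/D = -0.416529179848069/0.6165572608989425 = -0.6755725806241712

sn(u+v)=-0.675573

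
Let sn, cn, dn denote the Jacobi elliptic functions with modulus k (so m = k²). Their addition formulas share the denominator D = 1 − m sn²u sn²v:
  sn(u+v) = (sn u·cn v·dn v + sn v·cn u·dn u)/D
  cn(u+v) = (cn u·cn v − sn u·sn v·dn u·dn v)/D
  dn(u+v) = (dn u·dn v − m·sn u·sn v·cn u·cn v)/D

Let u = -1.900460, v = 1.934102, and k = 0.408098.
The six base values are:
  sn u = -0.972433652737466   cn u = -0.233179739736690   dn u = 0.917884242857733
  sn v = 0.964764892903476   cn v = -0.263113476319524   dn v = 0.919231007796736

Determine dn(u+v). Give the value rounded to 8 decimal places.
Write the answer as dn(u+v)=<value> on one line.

dn(u+v)=0.99990579

m = k² = 0.166543977604
D = 1 − m·sn²u·sn²v = 0.8534142087872986
dn(u+v) = (dn u·dn v − m·sn u·sn v·cn u·cn v)/D = 0.853333809581694/0.8534142087872986 = 0.9999057911096666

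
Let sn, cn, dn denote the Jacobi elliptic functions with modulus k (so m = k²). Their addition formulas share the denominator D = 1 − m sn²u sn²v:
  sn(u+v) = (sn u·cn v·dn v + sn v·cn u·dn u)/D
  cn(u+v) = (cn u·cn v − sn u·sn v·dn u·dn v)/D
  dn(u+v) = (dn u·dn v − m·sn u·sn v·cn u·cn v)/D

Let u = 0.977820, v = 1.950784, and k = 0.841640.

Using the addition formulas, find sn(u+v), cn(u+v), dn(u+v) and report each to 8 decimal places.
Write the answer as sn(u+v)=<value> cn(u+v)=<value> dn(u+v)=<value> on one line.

sn(u+v)=0.88179564 cn(u+v)=-0.47163169 dn(u+v)=0.67022886

sn u = 0.7756313576140232, cn u = 0.631186182584685, dn u = 0.7575282556583644
sn v = 0.9972487330872853, cn v = 0.07412802679017143, dn v = 0.543630859825401
m = k² = 0.7083578896
D = 1 − m·sn²u·sn²v = 0.576190742356623
sn(u+v) = (sn u·cn v·dn v + sn v·cn u·dn u)/D = 0.5080824852710855/0.576190742356623 = 0.8817956414798086
cn(u+v) = (cn u·cn v − sn u·sn v·dn u·dn v)/D = -0.2717498109258468/0.576190742356623 = -0.4716316853936056
dn(u+v) = (dn u·dn v − m·sn u·sn v·cn u·cn v)/D = 0.3861796633410055/0.576190742356623 = 0.6702288581755563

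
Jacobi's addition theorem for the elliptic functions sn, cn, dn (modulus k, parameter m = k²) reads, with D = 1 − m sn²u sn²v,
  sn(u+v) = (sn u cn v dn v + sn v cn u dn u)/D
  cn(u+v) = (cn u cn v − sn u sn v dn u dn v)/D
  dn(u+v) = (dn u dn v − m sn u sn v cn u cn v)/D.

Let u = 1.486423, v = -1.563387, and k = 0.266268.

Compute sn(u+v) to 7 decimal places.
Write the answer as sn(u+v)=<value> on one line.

sn(u+v)=-0.0768827

sn u = 0.9940319749633119, cn u = 0.1090891046371623, dn u = 0.9643365993088376
sn v = -0.9993838792260395, cn v = 0.0350978908641646, dn v = 0.9639443394315216
m = k² = 0.070898647824
D = 1 − m·sn²u·sn²v = 0.9300313747603926
sn(u+v) = (sn u·cn v·dn v + sn v·cn u·dn u)/D = -0.07150330059930068/0.9300313747603926 = -0.07688267572448547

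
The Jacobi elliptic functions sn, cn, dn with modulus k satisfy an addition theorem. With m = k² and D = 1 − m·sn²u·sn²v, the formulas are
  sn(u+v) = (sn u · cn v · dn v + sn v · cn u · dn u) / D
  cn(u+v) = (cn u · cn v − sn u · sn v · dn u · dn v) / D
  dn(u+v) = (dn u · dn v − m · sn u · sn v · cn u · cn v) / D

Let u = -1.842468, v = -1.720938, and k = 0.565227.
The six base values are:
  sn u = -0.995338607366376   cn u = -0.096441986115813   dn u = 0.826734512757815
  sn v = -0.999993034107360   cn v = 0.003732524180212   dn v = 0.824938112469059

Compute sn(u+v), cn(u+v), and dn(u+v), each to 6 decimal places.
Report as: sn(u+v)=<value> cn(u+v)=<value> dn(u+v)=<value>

sn(u+v)=0.112169 cn(u+v)=-0.993689 dn(u+v)=0.997988

m = k² = 0.319481561529
D = 1 − m·sn²u·sn²v = 0.6834943641195344
sn(u+v) = (sn u·cn v·dn v + sn v·cn u·dn u)/D = 0.07666661444572563/0.6834943641195344 = 0.1121686124573774
cn(u+v) = (cn u·cn v − sn u·sn v·dn u·dn v)/D = -0.6791809596952767/0.6834943641195344 = -0.993689188015743
dn(u+v) = (dn u·dn v − m·sn u·sn v·cn u·cn v)/D = 0.6821192760203725/0.6834943641195344 = 0.9979881500545608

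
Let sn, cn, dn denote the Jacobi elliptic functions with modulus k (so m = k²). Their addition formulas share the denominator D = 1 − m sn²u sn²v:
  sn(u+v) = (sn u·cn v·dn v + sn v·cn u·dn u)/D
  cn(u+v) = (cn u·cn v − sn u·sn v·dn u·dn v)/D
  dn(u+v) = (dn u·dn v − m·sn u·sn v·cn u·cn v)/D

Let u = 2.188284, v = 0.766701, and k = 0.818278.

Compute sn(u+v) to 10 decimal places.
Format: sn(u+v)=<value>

sn u = 0.9959876110362613, cn u = -0.08949122114644066, dn u = 0.5794683398144268
sn v = 0.6612497612714974, cn v = 0.7501658171487072, dn v = 0.8409671798536069
m = k² = 0.669578885284
D = 1 − m·sn²u·sn²v = 0.7095705320986287
sn(u+v) = (sn u·cn v·dn v + sn v·cn u·dn u)/D = 0.5940429099319034/0.7095705320986287 = 0.8371865558945347

sn(u+v)=0.8371865559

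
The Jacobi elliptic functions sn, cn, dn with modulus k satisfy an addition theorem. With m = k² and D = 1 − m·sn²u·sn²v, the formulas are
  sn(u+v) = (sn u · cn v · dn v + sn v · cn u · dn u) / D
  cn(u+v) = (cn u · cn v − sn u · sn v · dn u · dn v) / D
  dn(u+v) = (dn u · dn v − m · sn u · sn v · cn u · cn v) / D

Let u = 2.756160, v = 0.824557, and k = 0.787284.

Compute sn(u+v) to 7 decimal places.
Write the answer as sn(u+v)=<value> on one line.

sn u = 0.87099354662243, cn u = -0.4912944552323798, dn u = 0.7278661033661972
sn v = 0.6993938306081602, cn v = 0.714736503690167, dn v = 0.8347549843261887
m = k² = 0.619816096656
D = 1 − m·sn²u·sn²v = 0.7699955072631103
sn(u+v) = (sn u·cn v·dn v + sn v·cn u·dn u)/D = 0.2695599144419257/0.7699955072631103 = 0.3500798535825952

sn(u+v)=0.3500799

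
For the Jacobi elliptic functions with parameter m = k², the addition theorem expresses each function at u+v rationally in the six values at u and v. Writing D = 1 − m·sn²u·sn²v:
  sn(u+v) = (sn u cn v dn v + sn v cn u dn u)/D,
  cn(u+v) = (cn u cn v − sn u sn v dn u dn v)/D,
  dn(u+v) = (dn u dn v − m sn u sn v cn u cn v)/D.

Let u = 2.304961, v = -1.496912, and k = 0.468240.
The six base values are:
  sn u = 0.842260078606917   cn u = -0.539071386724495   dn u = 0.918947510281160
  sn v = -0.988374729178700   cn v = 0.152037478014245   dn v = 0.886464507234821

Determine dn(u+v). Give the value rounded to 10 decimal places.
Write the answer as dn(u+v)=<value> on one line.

dn(u+v)=0.9429233490

m = k² = 0.2192486976
D = 1 − m·sn²u·sn²v = 0.8480597905114908
dn(u+v) = (dn u·dn v − m·sn u·sn v·cn u·cn v)/D = 0.7996553778159805/0.8480597905114908 = 0.9429233489936882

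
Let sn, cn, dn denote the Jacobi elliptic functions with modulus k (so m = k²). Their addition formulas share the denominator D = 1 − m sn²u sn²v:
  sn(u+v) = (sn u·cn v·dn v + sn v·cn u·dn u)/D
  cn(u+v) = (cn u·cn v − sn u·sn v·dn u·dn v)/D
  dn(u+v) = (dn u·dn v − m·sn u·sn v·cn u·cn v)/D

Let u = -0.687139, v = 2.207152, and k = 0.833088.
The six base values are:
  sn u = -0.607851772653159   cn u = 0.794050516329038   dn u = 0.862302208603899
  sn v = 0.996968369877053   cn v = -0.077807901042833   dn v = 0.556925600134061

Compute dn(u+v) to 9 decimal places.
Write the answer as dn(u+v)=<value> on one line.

dn(u+v)=0.609638796

m = k² = 0.694035615744
D = 1 − m·sn²u·sn²v = 0.74511757366721
dn(u+v) = (dn u·dn v − m·sn u·sn v·cn u·cn v)/D = 0.4542525804957993/0.74511757366721 = 0.6096387960092336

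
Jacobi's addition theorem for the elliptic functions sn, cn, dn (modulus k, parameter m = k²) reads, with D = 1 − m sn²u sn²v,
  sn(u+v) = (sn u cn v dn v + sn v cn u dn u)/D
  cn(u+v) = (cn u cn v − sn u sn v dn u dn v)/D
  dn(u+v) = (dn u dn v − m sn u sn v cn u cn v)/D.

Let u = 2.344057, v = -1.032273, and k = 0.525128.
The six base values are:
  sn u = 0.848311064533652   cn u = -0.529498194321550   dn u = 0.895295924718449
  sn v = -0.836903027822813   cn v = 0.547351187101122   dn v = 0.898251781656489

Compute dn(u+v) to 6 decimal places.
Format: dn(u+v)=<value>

dn(u+v)=0.868123

m = k² = 0.275759416384
D = 1 − m·sn²u·sn²v = 0.8610076516764259
dn(u+v) = (dn u·dn v − m·sn u·sn v·cn u·cn v)/D = 0.7474609193301249/0.8610076516764259 = 0.8681234340656326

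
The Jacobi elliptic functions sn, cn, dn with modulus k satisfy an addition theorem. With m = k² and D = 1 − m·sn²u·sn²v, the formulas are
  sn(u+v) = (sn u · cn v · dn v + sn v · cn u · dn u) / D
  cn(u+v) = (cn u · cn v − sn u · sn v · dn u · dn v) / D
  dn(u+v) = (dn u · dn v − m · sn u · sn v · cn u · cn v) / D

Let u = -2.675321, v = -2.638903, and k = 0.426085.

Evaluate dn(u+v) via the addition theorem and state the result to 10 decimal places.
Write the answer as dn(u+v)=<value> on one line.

dn(u+v)=0.9151340125

sn u = -0.5799963905288791, cn u = -0.8146190440773356, dn u = 0.9689829045034586
sn v = -0.6083304598733298, cn v = -0.7936838486389295, dn v = 0.9658235393158999
m = k² = 0.181548427225
D = 1 − m·sn²u·sn²v = 0.977399284001483
dn(u+v) = (dn u·dn v − m·sn u·sn v·cn u·cn v)/D = 0.8944513286137332/0.977399284001483 = 0.9151340125315419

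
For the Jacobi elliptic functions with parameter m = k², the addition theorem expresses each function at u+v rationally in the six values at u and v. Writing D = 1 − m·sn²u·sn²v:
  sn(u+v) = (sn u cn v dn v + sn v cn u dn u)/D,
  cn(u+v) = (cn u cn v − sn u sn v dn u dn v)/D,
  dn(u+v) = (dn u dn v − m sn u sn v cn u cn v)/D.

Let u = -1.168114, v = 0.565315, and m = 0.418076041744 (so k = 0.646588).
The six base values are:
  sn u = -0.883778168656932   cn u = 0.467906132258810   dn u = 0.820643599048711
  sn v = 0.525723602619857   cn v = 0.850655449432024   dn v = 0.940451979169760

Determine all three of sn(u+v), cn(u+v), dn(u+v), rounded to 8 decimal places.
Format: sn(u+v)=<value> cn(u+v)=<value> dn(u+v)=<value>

sn(u+v)=-0.55526752 cn(u+v)=0.83167180 dn(u+v)=0.93332628

m = k² = 0.418076041744
D = 1 − m·sn²u·sn²v = 0.9097480134886665
sn(u+v) = (sn u·cn v·dn v + sn v·cn u·dn u)/D = -0.5051535236250748/0.9097480134886665 = -0.5552675203850477
cn(u+v) = (cn u·cn v − sn u·sn v·dn u·dn v)/D = 0.7566117667706113/0.9097480134886665 = 0.8316717987315914
dn(u+v) = (dn u·dn v − m·sn u·sn v·cn u·cn v)/D = 0.8490917319418358/0.9097480134886665 = 0.9333262830503709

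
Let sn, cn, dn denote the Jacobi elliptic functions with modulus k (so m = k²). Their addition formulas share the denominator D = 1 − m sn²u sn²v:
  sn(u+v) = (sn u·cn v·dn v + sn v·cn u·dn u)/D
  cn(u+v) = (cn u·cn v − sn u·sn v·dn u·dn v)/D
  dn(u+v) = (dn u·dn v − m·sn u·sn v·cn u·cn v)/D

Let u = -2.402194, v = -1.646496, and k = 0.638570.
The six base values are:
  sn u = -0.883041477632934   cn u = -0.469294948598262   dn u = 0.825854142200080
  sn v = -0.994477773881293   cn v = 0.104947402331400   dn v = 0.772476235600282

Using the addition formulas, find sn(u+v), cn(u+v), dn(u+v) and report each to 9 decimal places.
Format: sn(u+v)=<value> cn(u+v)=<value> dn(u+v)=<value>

m = k² = 0.4077716449
D = 1 − m·sn²u·sn²v = 0.6855371164009937
sn(u+v) = (sn u·cn v·dn v + sn v·cn u·dn u)/D = 0.3138413125173087/0.6855371164009937 = 0.4578035309961721
cn(u+v) = (cn u·cn v − sn u·sn v·dn u·dn v)/D = -0.6094790960490791/0.6855371164009937 = -0.8890533881648711
dn(u+v) = (dn u·dn v − m·sn u·sn v·cn u·cn v)/D = 0.6555891330544671/0.6855371164009937 = 0.9563145705315699

sn(u+v)=0.457803531 cn(u+v)=-0.889053388 dn(u+v)=0.956314571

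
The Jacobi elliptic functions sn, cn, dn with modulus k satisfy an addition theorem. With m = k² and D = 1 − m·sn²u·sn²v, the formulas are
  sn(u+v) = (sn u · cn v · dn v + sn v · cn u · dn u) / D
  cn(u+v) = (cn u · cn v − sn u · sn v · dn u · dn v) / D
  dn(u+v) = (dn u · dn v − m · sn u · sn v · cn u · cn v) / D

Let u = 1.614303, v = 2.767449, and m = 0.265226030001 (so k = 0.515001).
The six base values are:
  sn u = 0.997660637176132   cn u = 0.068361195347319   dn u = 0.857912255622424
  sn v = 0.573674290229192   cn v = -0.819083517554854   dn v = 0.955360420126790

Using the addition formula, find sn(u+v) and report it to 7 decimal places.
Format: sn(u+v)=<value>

m = k² = 0.265226030001
D = 1 − m·sn²u·sn²v = 0.9131214440942245
sn(u+v) = (sn u·cn v·dn v + sn v·cn u·dn u)/D = -0.747044578723011/0.9131214440942245 = -0.8181218210947239

sn(u+v)=-0.8181218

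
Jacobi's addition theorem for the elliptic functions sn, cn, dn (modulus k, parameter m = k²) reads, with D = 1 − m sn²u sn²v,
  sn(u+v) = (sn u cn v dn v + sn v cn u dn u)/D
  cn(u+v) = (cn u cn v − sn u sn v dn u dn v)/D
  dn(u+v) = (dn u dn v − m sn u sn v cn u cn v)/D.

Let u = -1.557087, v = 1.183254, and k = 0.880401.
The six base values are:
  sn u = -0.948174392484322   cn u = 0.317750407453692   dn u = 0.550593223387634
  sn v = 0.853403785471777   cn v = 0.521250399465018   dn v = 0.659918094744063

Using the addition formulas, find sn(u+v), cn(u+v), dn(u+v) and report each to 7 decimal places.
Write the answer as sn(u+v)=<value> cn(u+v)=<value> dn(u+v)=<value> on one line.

sn(u+v)=-0.3590982 cn(u+v)=0.9332998 dn(u+v)=0.9487091

m = k² = 0.775105920801
D = 1 − m·sn²u·sn²v = 0.4924876343717981
sn(u+v) = (sn u·cn v·dn v + sn v·cn u·dn u)/D = -0.1768514304722743/0.4924876343717981 = -0.3590982151214019
cn(u+v) = (cn u·cn v − sn u·sn v·dn u·dn v)/D = 0.4596385988459196/0.4924876343717981 = 0.9332997760080216
dn(u+v) = (dn u·dn v − m·sn u·sn v·cn u·cn v)/D = 0.4672274875563353/0.4924876343717981 = 0.9487090739898803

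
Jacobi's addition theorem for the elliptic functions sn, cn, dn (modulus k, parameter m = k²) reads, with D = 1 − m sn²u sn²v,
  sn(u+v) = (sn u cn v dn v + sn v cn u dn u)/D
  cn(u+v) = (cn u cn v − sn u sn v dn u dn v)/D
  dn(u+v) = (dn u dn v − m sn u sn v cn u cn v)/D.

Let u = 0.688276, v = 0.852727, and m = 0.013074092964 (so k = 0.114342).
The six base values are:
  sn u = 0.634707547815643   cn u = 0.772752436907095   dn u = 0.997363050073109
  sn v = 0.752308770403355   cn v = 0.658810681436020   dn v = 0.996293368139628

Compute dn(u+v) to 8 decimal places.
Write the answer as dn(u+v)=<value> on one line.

dn(u+v)=0.99344938

m = k² = 0.013074092964
D = 1 − m·sn²u·sn²v = 0.9970190743489535
dn(u+v) = (dn u·dn v − m·sn u·sn v·cn u·cn v)/D = 0.9904879840120283/0.9970190743489535 = 0.9934493827601142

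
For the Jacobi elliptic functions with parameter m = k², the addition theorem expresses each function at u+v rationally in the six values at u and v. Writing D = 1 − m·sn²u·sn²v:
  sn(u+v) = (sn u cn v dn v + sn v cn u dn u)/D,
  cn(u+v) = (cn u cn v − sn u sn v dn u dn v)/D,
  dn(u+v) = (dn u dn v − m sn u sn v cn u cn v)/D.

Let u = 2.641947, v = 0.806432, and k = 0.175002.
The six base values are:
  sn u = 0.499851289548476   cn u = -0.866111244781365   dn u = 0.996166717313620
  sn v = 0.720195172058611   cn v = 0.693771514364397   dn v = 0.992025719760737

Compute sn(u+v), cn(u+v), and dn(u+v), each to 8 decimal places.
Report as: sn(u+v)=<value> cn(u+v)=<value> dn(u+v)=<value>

sn(u+v)=-0.27846601 cn(u+v)=-0.96044609 dn(u+v)=0.99881189

m = k² = 0.030625700004
D = 1 − m·sn²u·sn²v = 0.9960311190766687
sn(u+v) = (sn u·cn v·dn v + sn v·cn u·dn u)/D = -0.2773608089408883/0.9960311190766687 = -0.2784660073653167
cn(u+v) = (cn u·cn v − sn u·sn v·dn u·dn v)/D = -0.9566341891406438/0.9960311190766687 = -0.9604460852864253
dn(u+v) = (dn u·dn v − m·sn u·sn v·cn u·cn v)/D = 0.9948477195691559/0.9960311190766687 = 0.998811885005551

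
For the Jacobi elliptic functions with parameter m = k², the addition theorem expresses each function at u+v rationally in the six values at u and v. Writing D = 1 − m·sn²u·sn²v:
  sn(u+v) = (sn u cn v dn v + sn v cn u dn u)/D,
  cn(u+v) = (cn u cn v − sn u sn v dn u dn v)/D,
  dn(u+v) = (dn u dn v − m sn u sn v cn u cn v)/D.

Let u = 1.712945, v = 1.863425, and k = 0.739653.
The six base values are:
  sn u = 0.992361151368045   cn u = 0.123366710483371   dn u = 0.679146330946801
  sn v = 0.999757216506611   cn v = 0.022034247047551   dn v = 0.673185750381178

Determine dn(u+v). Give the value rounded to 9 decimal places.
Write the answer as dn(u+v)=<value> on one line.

dn(u+v)=0.987464604

m = k² = 0.547086560409
D = 1 − m·sn²u·sn²v = 0.461501311278519
dn(u+v) = (dn u·dn v − m·sn u·sn v·cn u·cn v)/D = 0.4557162094242234/0.461501311278519 = 0.9874646036470212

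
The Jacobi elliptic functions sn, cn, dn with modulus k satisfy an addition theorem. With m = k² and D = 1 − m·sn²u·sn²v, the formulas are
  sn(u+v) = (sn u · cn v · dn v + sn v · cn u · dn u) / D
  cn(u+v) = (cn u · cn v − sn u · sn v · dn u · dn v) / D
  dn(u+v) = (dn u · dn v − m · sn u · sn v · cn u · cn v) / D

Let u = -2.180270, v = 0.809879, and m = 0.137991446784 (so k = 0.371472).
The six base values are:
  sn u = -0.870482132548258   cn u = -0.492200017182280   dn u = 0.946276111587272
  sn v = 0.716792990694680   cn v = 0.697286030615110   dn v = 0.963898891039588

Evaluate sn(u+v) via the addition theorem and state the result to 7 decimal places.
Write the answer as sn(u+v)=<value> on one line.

m = k² = 0.137991446784
D = 1 − m·sn²u·sn²v = 0.946277107163232
sn(u+v) = (sn u·cn v·dn v + sn v·cn u·dn u)/D = -0.9189139970209268/0.946277107163232 = -0.9710834068211427

sn(u+v)=-0.9710834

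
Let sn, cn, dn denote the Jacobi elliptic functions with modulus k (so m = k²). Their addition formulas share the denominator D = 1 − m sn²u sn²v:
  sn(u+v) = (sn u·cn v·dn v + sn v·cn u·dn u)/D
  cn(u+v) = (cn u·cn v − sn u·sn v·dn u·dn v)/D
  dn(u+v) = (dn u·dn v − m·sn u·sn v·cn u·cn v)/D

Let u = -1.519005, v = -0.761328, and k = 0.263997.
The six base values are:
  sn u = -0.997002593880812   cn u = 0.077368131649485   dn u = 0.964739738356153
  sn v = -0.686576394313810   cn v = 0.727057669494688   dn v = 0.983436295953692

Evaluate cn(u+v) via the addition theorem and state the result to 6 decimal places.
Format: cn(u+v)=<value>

m = k² = 0.069694416009
D = 1 − m·sn²u·sn²v = 0.9673436009097365
cn(u+v) = (cn u·cn v − sn u·sn v·dn u·dn v)/D = -0.5931926785985348/0.9673436009097365 = -0.6132181760862096

cn(u+v)=-0.613218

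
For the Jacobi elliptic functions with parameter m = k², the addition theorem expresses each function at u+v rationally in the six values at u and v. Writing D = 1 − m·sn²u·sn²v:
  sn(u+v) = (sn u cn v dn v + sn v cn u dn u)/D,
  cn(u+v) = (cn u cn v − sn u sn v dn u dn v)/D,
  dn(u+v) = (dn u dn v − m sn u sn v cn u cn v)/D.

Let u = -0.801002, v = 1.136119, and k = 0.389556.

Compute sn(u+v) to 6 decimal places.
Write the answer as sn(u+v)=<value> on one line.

sn(u+v)=0.328001

sn u = -0.7100725651678311, cn u = 0.704128505456196, dn u = 0.9609813903671348
sn v = 0.8945987698101909, cn v = 0.446870273182378, dn v = 0.9373101493534768
m = k² = 0.151753877136
D = 1 − m·sn²u·sn²v = 0.9387646992132236
sn(u+v) = (sn u·cn v·dn v + sn v·cn u·dn u)/D = 0.3079160005003842/0.9387646992132236 = 0.3280012560745497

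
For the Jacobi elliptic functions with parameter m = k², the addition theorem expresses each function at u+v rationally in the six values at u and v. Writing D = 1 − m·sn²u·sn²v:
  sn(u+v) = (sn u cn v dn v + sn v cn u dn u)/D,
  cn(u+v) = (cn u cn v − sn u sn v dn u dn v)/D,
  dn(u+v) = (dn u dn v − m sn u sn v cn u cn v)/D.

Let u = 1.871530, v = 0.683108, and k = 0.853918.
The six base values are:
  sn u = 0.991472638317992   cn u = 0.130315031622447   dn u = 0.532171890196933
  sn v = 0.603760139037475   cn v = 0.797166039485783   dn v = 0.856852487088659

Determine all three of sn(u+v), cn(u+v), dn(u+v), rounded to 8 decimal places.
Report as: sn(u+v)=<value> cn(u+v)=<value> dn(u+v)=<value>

sn(u+v)=0.97345339 cn(u+v)=-0.22888532 dn(u+v)=0.55589970

m = k² = 0.729175950724
D = 1 − m·sn²u·sn²v = 0.738710067007326
sn(u+v) = (sn u·cn v·dn v + sn v·cn u·dn u)/D = 0.7190998212271454/0.738710067007326 = 0.9734533930752751
cn(u+v) = (cn u·cn v − sn u·sn v·dn u·dn v)/D = -0.1690798929768283/0.738710067007326 = -0.2288853239293292
dn(u+v) = (dn u·dn v − m·sn u·sn v·cn u·cn v)/D = 0.4106487052475467/0.738710067007326 = 0.5558997008273804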